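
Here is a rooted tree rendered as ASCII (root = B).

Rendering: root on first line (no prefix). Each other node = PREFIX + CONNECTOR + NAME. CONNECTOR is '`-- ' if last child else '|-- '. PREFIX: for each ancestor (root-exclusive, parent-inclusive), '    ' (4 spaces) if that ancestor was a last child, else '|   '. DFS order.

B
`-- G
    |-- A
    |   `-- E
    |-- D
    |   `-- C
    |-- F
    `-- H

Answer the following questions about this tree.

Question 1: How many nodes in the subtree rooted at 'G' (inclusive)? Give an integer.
Subtree rooted at G contains: A, C, D, E, F, G, H
Count = 7

Answer: 7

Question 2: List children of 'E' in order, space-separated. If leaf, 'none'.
Answer: none

Derivation:
Node E's children (from adjacency): (leaf)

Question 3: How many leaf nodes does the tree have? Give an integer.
Leaves (nodes with no children): C, E, F, H

Answer: 4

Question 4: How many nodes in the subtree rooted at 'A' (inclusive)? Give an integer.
Answer: 2

Derivation:
Subtree rooted at A contains: A, E
Count = 2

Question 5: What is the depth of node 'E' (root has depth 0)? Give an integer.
Path from root to E: B -> G -> A -> E
Depth = number of edges = 3

Answer: 3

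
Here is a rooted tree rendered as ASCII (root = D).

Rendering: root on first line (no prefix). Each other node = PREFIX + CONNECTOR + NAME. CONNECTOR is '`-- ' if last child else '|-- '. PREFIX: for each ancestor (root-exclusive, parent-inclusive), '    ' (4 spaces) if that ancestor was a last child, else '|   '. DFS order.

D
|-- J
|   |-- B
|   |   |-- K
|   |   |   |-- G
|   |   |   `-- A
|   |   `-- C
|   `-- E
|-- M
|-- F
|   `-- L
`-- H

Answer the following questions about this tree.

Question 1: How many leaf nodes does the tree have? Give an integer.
Answer: 7

Derivation:
Leaves (nodes with no children): A, C, E, G, H, L, M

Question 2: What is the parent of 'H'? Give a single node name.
Scan adjacency: H appears as child of D

Answer: D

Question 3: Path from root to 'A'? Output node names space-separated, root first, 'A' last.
Walk down from root: D -> J -> B -> K -> A

Answer: D J B K A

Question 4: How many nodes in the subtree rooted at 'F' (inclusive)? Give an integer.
Subtree rooted at F contains: F, L
Count = 2

Answer: 2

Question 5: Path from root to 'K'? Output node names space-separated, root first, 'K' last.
Answer: D J B K

Derivation:
Walk down from root: D -> J -> B -> K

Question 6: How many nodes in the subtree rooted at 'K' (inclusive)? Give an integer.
Subtree rooted at K contains: A, G, K
Count = 3

Answer: 3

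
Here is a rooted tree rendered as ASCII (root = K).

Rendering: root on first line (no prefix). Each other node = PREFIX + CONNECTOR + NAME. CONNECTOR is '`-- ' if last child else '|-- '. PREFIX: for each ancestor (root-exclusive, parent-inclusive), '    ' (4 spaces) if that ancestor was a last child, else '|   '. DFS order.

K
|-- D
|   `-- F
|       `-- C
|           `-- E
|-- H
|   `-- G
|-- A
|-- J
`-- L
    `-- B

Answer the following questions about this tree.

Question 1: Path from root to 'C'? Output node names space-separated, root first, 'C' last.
Answer: K D F C

Derivation:
Walk down from root: K -> D -> F -> C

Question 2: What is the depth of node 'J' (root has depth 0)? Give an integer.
Answer: 1

Derivation:
Path from root to J: K -> J
Depth = number of edges = 1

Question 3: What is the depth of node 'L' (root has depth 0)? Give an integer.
Path from root to L: K -> L
Depth = number of edges = 1

Answer: 1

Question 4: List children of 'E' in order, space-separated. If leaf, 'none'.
Node E's children (from adjacency): (leaf)

Answer: none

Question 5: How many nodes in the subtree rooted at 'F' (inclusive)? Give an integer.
Subtree rooted at F contains: C, E, F
Count = 3

Answer: 3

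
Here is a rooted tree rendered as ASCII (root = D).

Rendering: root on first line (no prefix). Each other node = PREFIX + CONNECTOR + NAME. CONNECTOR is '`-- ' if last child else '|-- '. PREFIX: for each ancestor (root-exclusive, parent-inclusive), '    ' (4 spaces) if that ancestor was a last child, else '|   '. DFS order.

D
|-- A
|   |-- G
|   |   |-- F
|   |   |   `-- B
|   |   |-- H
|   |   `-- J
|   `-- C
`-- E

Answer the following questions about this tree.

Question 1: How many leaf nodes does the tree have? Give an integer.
Answer: 5

Derivation:
Leaves (nodes with no children): B, C, E, H, J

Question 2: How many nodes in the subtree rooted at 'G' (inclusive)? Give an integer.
Answer: 5

Derivation:
Subtree rooted at G contains: B, F, G, H, J
Count = 5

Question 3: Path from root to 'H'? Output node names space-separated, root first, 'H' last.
Walk down from root: D -> A -> G -> H

Answer: D A G H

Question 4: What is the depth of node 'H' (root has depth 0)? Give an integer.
Path from root to H: D -> A -> G -> H
Depth = number of edges = 3

Answer: 3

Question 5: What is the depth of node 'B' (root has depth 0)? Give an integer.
Answer: 4

Derivation:
Path from root to B: D -> A -> G -> F -> B
Depth = number of edges = 4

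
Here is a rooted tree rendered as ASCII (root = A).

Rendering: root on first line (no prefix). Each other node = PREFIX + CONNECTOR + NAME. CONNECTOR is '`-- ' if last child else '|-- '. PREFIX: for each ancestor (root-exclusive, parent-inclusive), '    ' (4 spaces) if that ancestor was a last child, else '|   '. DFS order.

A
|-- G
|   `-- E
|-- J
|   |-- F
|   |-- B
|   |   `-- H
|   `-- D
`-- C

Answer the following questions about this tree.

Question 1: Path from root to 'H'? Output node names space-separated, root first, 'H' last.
Walk down from root: A -> J -> B -> H

Answer: A J B H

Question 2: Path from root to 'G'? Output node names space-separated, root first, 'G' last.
Walk down from root: A -> G

Answer: A G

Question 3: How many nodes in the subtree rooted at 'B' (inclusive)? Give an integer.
Answer: 2

Derivation:
Subtree rooted at B contains: B, H
Count = 2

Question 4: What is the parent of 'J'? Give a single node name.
Scan adjacency: J appears as child of A

Answer: A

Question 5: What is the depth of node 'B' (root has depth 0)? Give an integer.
Path from root to B: A -> J -> B
Depth = number of edges = 2

Answer: 2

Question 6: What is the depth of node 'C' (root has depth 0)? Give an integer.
Path from root to C: A -> C
Depth = number of edges = 1

Answer: 1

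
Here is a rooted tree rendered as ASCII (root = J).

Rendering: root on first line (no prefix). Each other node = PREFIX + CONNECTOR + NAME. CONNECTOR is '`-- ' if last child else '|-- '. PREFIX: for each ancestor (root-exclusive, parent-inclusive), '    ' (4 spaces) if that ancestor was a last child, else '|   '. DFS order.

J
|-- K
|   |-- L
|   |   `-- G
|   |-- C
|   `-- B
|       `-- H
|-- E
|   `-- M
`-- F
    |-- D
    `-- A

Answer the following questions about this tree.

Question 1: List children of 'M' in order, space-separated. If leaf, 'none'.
Node M's children (from adjacency): (leaf)

Answer: none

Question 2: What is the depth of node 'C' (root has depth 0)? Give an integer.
Path from root to C: J -> K -> C
Depth = number of edges = 2

Answer: 2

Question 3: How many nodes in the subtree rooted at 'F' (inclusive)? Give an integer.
Subtree rooted at F contains: A, D, F
Count = 3

Answer: 3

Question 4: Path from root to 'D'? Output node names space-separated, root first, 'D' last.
Answer: J F D

Derivation:
Walk down from root: J -> F -> D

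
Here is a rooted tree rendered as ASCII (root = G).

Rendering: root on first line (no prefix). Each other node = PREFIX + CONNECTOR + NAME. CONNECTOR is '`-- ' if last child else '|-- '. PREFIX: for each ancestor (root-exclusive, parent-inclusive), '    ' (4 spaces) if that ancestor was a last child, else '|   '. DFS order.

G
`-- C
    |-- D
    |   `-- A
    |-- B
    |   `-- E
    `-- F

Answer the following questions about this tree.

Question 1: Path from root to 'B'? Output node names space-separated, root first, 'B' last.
Answer: G C B

Derivation:
Walk down from root: G -> C -> B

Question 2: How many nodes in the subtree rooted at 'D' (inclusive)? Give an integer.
Subtree rooted at D contains: A, D
Count = 2

Answer: 2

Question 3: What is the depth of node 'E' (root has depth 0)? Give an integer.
Path from root to E: G -> C -> B -> E
Depth = number of edges = 3

Answer: 3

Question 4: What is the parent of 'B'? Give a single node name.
Answer: C

Derivation:
Scan adjacency: B appears as child of C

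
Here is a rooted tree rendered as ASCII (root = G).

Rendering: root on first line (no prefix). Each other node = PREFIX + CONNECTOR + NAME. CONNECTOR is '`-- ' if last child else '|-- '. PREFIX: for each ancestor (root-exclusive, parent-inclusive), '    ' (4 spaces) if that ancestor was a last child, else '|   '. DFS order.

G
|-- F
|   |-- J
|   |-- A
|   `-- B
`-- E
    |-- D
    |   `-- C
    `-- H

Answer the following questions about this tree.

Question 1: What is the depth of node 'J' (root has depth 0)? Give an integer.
Answer: 2

Derivation:
Path from root to J: G -> F -> J
Depth = number of edges = 2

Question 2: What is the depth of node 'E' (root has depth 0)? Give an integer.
Path from root to E: G -> E
Depth = number of edges = 1

Answer: 1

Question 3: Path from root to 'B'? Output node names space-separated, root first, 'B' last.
Answer: G F B

Derivation:
Walk down from root: G -> F -> B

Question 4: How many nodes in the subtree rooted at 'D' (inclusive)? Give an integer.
Subtree rooted at D contains: C, D
Count = 2

Answer: 2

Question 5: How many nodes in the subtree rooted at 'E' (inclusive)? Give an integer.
Answer: 4

Derivation:
Subtree rooted at E contains: C, D, E, H
Count = 4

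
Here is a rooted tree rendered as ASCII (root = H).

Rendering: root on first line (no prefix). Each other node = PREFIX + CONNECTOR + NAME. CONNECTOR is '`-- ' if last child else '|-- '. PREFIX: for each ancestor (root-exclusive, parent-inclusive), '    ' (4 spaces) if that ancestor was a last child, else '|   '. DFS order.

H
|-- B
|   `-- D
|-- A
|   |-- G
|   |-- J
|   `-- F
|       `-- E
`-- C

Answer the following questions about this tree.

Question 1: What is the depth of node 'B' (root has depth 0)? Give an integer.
Answer: 1

Derivation:
Path from root to B: H -> B
Depth = number of edges = 1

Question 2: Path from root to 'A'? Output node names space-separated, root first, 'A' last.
Walk down from root: H -> A

Answer: H A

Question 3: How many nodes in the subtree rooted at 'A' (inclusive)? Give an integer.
Subtree rooted at A contains: A, E, F, G, J
Count = 5

Answer: 5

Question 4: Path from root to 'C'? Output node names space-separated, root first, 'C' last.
Walk down from root: H -> C

Answer: H C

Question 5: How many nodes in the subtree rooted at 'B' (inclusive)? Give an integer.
Answer: 2

Derivation:
Subtree rooted at B contains: B, D
Count = 2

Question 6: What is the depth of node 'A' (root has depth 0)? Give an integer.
Answer: 1

Derivation:
Path from root to A: H -> A
Depth = number of edges = 1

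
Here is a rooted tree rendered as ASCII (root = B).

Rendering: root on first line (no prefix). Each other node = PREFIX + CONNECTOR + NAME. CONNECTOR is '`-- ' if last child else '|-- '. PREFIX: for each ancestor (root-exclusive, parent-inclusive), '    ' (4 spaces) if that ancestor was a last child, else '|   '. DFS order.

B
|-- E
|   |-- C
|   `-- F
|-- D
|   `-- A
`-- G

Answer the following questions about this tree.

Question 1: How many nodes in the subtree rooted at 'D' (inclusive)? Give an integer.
Answer: 2

Derivation:
Subtree rooted at D contains: A, D
Count = 2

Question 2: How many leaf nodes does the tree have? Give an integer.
Leaves (nodes with no children): A, C, F, G

Answer: 4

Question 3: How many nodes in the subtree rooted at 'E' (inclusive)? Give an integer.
Subtree rooted at E contains: C, E, F
Count = 3

Answer: 3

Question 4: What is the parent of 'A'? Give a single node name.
Scan adjacency: A appears as child of D

Answer: D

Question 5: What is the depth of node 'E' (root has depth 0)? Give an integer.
Path from root to E: B -> E
Depth = number of edges = 1

Answer: 1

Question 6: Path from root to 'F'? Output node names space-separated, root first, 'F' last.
Answer: B E F

Derivation:
Walk down from root: B -> E -> F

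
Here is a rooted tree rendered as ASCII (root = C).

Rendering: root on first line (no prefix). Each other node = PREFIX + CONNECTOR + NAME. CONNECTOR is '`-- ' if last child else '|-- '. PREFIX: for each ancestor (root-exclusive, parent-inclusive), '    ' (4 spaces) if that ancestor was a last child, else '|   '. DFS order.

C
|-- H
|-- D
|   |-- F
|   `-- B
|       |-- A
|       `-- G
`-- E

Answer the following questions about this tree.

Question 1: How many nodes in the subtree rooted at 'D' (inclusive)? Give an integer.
Subtree rooted at D contains: A, B, D, F, G
Count = 5

Answer: 5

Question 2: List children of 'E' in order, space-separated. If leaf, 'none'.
Answer: none

Derivation:
Node E's children (from adjacency): (leaf)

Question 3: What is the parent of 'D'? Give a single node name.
Answer: C

Derivation:
Scan adjacency: D appears as child of C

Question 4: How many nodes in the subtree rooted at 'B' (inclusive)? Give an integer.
Subtree rooted at B contains: A, B, G
Count = 3

Answer: 3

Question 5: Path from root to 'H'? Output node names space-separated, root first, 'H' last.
Walk down from root: C -> H

Answer: C H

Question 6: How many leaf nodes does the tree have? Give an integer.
Answer: 5

Derivation:
Leaves (nodes with no children): A, E, F, G, H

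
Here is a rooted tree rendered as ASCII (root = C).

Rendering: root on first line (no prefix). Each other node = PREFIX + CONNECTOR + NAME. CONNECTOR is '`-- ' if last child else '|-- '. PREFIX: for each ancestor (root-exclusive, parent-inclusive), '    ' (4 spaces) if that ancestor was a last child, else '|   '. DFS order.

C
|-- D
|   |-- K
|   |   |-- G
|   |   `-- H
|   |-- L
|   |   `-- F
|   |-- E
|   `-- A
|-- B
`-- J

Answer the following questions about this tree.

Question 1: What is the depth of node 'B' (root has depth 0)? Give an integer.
Answer: 1

Derivation:
Path from root to B: C -> B
Depth = number of edges = 1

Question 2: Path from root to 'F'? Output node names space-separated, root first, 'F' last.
Answer: C D L F

Derivation:
Walk down from root: C -> D -> L -> F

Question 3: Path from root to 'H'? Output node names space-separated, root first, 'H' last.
Walk down from root: C -> D -> K -> H

Answer: C D K H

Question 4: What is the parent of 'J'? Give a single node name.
Scan adjacency: J appears as child of C

Answer: C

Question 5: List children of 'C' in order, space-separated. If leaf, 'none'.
Answer: D B J

Derivation:
Node C's children (from adjacency): D, B, J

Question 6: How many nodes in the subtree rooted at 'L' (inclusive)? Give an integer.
Subtree rooted at L contains: F, L
Count = 2

Answer: 2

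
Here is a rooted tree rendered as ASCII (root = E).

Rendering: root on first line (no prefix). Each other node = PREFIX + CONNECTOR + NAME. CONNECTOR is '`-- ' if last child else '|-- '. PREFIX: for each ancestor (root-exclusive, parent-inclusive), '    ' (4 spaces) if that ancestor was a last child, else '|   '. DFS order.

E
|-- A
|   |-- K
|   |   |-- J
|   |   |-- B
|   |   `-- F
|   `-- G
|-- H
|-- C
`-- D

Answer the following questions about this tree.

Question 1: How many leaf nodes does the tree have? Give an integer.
Answer: 7

Derivation:
Leaves (nodes with no children): B, C, D, F, G, H, J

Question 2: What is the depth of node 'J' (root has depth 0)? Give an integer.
Path from root to J: E -> A -> K -> J
Depth = number of edges = 3

Answer: 3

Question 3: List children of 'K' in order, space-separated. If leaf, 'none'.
Node K's children (from adjacency): J, B, F

Answer: J B F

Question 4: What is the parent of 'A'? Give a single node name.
Answer: E

Derivation:
Scan adjacency: A appears as child of E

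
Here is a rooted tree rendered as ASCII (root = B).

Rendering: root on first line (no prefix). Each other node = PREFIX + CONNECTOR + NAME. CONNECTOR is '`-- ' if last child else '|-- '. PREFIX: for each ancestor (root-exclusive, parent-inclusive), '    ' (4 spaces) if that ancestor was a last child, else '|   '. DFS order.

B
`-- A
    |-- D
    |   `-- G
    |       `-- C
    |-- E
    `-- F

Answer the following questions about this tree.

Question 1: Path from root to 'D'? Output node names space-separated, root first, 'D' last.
Walk down from root: B -> A -> D

Answer: B A D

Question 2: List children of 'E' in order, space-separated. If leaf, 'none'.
Answer: none

Derivation:
Node E's children (from adjacency): (leaf)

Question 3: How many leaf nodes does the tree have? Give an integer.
Leaves (nodes with no children): C, E, F

Answer: 3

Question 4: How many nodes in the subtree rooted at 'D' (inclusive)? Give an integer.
Answer: 3

Derivation:
Subtree rooted at D contains: C, D, G
Count = 3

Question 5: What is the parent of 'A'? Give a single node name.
Scan adjacency: A appears as child of B

Answer: B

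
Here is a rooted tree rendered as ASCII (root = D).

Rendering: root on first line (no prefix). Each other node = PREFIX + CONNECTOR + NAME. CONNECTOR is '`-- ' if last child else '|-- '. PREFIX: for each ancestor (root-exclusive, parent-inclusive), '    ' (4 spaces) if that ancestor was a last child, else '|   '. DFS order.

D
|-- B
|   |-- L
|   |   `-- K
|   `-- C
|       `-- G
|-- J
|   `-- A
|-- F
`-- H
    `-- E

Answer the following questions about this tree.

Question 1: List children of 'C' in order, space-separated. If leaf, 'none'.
Node C's children (from adjacency): G

Answer: G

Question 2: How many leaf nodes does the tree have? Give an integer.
Leaves (nodes with no children): A, E, F, G, K

Answer: 5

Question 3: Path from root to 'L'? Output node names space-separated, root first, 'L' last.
Walk down from root: D -> B -> L

Answer: D B L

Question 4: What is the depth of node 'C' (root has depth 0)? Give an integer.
Path from root to C: D -> B -> C
Depth = number of edges = 2

Answer: 2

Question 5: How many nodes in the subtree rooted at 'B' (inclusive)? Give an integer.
Subtree rooted at B contains: B, C, G, K, L
Count = 5

Answer: 5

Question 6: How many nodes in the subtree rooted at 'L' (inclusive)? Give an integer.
Answer: 2

Derivation:
Subtree rooted at L contains: K, L
Count = 2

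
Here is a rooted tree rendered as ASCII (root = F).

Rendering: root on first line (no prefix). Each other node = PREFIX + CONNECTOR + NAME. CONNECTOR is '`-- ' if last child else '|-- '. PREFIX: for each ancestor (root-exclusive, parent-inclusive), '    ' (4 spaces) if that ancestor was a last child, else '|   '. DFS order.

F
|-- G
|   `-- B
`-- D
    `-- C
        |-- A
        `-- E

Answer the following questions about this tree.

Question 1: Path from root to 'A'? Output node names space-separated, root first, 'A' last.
Answer: F D C A

Derivation:
Walk down from root: F -> D -> C -> A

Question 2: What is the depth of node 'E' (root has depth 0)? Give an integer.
Path from root to E: F -> D -> C -> E
Depth = number of edges = 3

Answer: 3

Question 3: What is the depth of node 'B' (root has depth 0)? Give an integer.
Answer: 2

Derivation:
Path from root to B: F -> G -> B
Depth = number of edges = 2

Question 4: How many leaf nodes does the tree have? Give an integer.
Answer: 3

Derivation:
Leaves (nodes with no children): A, B, E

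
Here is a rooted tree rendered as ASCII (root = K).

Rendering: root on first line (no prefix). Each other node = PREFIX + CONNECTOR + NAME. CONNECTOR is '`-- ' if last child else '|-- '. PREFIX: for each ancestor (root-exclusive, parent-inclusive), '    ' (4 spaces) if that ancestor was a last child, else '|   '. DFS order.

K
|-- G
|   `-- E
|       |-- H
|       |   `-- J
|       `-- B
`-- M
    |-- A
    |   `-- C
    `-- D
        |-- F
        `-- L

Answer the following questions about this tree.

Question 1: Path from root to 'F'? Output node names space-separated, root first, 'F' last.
Walk down from root: K -> M -> D -> F

Answer: K M D F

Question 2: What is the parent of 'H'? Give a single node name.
Answer: E

Derivation:
Scan adjacency: H appears as child of E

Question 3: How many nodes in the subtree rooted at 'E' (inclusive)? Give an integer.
Subtree rooted at E contains: B, E, H, J
Count = 4

Answer: 4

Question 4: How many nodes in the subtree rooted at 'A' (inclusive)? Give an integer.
Subtree rooted at A contains: A, C
Count = 2

Answer: 2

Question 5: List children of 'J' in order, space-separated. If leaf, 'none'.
Node J's children (from adjacency): (leaf)

Answer: none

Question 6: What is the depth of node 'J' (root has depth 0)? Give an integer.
Answer: 4

Derivation:
Path from root to J: K -> G -> E -> H -> J
Depth = number of edges = 4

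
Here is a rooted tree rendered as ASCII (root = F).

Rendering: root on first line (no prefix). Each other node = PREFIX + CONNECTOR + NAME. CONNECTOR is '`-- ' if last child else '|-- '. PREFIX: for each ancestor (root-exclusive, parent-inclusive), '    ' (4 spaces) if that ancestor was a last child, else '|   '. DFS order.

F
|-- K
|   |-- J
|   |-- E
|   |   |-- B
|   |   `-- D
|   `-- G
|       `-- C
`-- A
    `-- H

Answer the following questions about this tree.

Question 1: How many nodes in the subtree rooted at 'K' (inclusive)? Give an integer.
Subtree rooted at K contains: B, C, D, E, G, J, K
Count = 7

Answer: 7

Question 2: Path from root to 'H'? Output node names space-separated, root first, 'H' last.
Walk down from root: F -> A -> H

Answer: F A H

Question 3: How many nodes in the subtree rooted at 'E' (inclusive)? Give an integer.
Subtree rooted at E contains: B, D, E
Count = 3

Answer: 3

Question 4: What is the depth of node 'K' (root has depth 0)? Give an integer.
Path from root to K: F -> K
Depth = number of edges = 1

Answer: 1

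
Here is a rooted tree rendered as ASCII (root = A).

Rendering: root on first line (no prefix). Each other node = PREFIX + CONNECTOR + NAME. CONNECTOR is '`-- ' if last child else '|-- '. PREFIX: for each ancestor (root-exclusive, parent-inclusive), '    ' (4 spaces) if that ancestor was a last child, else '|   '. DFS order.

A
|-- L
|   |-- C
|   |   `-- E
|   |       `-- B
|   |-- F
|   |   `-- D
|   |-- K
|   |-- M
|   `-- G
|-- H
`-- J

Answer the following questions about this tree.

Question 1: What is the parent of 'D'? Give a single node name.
Scan adjacency: D appears as child of F

Answer: F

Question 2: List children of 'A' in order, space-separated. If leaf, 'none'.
Node A's children (from adjacency): L, H, J

Answer: L H J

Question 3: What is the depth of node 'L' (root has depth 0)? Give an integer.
Path from root to L: A -> L
Depth = number of edges = 1

Answer: 1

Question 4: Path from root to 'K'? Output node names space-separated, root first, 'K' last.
Answer: A L K

Derivation:
Walk down from root: A -> L -> K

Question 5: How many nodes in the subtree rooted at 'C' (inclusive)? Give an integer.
Subtree rooted at C contains: B, C, E
Count = 3

Answer: 3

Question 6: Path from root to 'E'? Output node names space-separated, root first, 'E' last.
Answer: A L C E

Derivation:
Walk down from root: A -> L -> C -> E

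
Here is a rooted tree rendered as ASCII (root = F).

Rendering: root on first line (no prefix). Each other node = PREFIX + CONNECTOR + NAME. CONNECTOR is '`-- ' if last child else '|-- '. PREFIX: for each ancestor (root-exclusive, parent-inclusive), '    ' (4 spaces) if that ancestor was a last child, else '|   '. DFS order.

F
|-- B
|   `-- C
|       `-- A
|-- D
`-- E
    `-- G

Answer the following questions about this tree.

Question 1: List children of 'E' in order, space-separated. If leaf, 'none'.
Answer: G

Derivation:
Node E's children (from adjacency): G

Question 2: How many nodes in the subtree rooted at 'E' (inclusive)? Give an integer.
Answer: 2

Derivation:
Subtree rooted at E contains: E, G
Count = 2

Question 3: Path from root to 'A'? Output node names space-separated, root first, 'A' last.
Answer: F B C A

Derivation:
Walk down from root: F -> B -> C -> A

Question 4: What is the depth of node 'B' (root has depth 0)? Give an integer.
Answer: 1

Derivation:
Path from root to B: F -> B
Depth = number of edges = 1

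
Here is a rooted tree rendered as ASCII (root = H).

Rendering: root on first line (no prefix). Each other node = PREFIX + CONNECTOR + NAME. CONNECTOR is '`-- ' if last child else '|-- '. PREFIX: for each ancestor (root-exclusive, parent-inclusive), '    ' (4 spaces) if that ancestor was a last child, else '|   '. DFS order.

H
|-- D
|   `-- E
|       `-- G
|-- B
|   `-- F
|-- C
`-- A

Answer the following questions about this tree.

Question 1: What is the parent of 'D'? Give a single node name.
Answer: H

Derivation:
Scan adjacency: D appears as child of H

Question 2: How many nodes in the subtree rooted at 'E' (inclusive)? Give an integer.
Answer: 2

Derivation:
Subtree rooted at E contains: E, G
Count = 2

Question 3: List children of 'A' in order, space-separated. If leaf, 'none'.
Answer: none

Derivation:
Node A's children (from adjacency): (leaf)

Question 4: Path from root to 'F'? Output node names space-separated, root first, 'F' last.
Answer: H B F

Derivation:
Walk down from root: H -> B -> F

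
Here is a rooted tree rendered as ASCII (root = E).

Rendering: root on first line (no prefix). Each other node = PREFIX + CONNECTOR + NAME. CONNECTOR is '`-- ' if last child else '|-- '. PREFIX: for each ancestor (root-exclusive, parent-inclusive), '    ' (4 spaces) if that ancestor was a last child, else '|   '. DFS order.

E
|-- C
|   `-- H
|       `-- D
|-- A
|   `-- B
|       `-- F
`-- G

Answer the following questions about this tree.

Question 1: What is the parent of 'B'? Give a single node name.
Answer: A

Derivation:
Scan adjacency: B appears as child of A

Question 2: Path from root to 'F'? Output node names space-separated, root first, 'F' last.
Answer: E A B F

Derivation:
Walk down from root: E -> A -> B -> F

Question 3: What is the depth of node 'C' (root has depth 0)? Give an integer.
Path from root to C: E -> C
Depth = number of edges = 1

Answer: 1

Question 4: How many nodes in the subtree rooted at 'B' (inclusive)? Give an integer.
Answer: 2

Derivation:
Subtree rooted at B contains: B, F
Count = 2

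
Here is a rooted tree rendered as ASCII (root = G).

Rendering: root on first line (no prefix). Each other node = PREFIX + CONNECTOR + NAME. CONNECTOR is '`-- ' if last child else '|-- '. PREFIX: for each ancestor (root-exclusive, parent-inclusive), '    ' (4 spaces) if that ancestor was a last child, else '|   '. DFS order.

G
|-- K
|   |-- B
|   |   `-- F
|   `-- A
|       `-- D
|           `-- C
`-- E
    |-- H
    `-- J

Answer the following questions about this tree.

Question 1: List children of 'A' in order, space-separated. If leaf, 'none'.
Answer: D

Derivation:
Node A's children (from adjacency): D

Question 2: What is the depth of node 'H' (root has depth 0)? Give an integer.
Answer: 2

Derivation:
Path from root to H: G -> E -> H
Depth = number of edges = 2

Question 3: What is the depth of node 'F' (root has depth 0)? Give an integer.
Answer: 3

Derivation:
Path from root to F: G -> K -> B -> F
Depth = number of edges = 3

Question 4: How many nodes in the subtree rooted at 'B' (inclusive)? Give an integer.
Answer: 2

Derivation:
Subtree rooted at B contains: B, F
Count = 2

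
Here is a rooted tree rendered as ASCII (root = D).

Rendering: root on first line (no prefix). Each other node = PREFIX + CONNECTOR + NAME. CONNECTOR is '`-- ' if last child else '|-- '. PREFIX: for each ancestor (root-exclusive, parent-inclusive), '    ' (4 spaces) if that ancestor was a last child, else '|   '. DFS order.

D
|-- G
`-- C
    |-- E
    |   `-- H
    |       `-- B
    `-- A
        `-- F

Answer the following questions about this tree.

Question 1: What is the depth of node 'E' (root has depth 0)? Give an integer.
Path from root to E: D -> C -> E
Depth = number of edges = 2

Answer: 2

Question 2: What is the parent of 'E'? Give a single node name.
Scan adjacency: E appears as child of C

Answer: C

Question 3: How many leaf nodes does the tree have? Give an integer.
Leaves (nodes with no children): B, F, G

Answer: 3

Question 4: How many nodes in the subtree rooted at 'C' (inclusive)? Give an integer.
Subtree rooted at C contains: A, B, C, E, F, H
Count = 6

Answer: 6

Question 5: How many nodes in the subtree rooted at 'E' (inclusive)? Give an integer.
Answer: 3

Derivation:
Subtree rooted at E contains: B, E, H
Count = 3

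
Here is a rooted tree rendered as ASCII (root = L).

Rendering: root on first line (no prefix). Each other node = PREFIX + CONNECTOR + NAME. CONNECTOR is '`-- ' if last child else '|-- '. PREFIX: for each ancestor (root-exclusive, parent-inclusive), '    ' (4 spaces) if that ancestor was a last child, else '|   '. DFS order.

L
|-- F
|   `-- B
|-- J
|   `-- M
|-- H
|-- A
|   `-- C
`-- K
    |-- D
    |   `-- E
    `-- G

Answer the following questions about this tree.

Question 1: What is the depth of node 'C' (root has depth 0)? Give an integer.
Path from root to C: L -> A -> C
Depth = number of edges = 2

Answer: 2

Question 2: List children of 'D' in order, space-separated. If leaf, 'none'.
Answer: E

Derivation:
Node D's children (from adjacency): E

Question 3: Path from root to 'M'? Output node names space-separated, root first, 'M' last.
Walk down from root: L -> J -> M

Answer: L J M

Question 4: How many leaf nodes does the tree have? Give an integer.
Leaves (nodes with no children): B, C, E, G, H, M

Answer: 6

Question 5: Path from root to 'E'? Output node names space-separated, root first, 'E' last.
Walk down from root: L -> K -> D -> E

Answer: L K D E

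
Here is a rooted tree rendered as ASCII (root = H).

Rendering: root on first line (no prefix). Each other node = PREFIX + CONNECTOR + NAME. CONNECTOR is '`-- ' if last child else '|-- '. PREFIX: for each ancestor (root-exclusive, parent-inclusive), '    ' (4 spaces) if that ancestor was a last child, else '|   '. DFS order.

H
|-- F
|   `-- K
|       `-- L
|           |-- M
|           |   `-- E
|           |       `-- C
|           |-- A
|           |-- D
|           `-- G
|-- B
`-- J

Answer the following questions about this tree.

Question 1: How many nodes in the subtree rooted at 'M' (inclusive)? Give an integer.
Subtree rooted at M contains: C, E, M
Count = 3

Answer: 3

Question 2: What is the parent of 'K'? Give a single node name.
Scan adjacency: K appears as child of F

Answer: F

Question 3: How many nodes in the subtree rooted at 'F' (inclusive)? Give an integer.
Subtree rooted at F contains: A, C, D, E, F, G, K, L, M
Count = 9

Answer: 9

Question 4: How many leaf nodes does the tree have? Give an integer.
Leaves (nodes with no children): A, B, C, D, G, J

Answer: 6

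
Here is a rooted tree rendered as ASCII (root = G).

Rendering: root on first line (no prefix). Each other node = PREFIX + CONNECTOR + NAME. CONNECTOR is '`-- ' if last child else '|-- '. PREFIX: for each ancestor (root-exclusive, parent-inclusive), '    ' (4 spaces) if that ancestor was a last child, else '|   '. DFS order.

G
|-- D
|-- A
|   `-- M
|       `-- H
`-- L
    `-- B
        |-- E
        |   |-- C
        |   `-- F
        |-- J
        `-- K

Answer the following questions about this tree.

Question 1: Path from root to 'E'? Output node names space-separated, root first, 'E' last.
Walk down from root: G -> L -> B -> E

Answer: G L B E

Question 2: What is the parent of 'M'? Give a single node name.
Answer: A

Derivation:
Scan adjacency: M appears as child of A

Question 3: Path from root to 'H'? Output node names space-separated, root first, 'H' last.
Answer: G A M H

Derivation:
Walk down from root: G -> A -> M -> H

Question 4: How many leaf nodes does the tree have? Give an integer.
Leaves (nodes with no children): C, D, F, H, J, K

Answer: 6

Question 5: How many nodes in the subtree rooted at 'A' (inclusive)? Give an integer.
Subtree rooted at A contains: A, H, M
Count = 3

Answer: 3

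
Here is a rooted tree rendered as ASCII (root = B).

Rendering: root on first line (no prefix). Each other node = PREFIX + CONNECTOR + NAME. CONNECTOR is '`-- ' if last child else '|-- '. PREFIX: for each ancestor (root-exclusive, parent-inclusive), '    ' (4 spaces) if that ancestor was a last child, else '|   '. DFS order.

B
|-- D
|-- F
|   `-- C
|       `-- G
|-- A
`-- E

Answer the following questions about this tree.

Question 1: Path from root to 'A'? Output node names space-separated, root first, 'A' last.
Walk down from root: B -> A

Answer: B A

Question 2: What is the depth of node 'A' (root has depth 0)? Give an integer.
Path from root to A: B -> A
Depth = number of edges = 1

Answer: 1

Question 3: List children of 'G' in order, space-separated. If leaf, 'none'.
Node G's children (from adjacency): (leaf)

Answer: none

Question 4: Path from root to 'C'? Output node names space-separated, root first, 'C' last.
Answer: B F C

Derivation:
Walk down from root: B -> F -> C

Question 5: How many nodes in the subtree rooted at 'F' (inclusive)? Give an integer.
Answer: 3

Derivation:
Subtree rooted at F contains: C, F, G
Count = 3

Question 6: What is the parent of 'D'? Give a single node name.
Scan adjacency: D appears as child of B

Answer: B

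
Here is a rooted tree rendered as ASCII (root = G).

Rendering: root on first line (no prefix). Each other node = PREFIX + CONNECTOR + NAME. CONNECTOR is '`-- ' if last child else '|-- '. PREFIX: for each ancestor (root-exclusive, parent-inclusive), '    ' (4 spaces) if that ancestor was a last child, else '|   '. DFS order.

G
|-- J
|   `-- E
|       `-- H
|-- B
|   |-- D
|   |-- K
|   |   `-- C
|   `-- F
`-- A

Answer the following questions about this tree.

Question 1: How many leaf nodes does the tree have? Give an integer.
Answer: 5

Derivation:
Leaves (nodes with no children): A, C, D, F, H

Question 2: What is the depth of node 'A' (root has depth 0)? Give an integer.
Answer: 1

Derivation:
Path from root to A: G -> A
Depth = number of edges = 1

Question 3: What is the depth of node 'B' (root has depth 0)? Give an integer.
Answer: 1

Derivation:
Path from root to B: G -> B
Depth = number of edges = 1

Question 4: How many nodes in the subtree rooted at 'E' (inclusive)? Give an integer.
Answer: 2

Derivation:
Subtree rooted at E contains: E, H
Count = 2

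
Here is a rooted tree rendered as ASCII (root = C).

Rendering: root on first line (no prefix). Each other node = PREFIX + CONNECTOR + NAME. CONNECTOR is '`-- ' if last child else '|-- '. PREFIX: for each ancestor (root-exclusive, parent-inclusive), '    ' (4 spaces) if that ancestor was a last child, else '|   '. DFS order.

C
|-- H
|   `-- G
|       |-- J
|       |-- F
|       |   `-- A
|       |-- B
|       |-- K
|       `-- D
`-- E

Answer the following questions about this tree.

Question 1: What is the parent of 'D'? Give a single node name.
Scan adjacency: D appears as child of G

Answer: G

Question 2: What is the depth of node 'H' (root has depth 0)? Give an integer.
Path from root to H: C -> H
Depth = number of edges = 1

Answer: 1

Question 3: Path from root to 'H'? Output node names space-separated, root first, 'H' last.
Walk down from root: C -> H

Answer: C H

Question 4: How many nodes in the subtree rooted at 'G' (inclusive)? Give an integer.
Answer: 7

Derivation:
Subtree rooted at G contains: A, B, D, F, G, J, K
Count = 7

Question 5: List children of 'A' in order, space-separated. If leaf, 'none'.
Answer: none

Derivation:
Node A's children (from adjacency): (leaf)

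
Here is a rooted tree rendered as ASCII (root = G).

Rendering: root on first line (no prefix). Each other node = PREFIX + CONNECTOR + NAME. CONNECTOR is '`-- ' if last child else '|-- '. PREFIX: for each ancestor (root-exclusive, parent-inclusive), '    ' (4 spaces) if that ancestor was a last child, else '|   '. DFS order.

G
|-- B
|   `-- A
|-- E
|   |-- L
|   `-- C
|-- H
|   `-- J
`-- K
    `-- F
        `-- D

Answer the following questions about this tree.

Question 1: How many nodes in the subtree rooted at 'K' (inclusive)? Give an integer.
Answer: 3

Derivation:
Subtree rooted at K contains: D, F, K
Count = 3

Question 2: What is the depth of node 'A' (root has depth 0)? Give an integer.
Answer: 2

Derivation:
Path from root to A: G -> B -> A
Depth = number of edges = 2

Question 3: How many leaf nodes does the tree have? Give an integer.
Leaves (nodes with no children): A, C, D, J, L

Answer: 5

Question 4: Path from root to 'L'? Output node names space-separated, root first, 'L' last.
Walk down from root: G -> E -> L

Answer: G E L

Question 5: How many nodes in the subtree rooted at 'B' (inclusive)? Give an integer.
Subtree rooted at B contains: A, B
Count = 2

Answer: 2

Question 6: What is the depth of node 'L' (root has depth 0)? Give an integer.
Answer: 2

Derivation:
Path from root to L: G -> E -> L
Depth = number of edges = 2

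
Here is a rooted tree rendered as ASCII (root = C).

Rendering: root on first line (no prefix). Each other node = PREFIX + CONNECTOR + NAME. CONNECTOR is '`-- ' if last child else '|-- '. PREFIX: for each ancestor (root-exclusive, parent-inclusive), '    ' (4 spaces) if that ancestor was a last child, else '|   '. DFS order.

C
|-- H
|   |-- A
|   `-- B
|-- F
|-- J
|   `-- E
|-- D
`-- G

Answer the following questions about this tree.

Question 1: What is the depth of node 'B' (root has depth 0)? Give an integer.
Answer: 2

Derivation:
Path from root to B: C -> H -> B
Depth = number of edges = 2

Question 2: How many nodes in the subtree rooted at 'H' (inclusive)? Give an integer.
Answer: 3

Derivation:
Subtree rooted at H contains: A, B, H
Count = 3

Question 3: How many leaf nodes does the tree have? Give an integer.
Answer: 6

Derivation:
Leaves (nodes with no children): A, B, D, E, F, G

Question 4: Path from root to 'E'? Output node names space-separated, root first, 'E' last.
Walk down from root: C -> J -> E

Answer: C J E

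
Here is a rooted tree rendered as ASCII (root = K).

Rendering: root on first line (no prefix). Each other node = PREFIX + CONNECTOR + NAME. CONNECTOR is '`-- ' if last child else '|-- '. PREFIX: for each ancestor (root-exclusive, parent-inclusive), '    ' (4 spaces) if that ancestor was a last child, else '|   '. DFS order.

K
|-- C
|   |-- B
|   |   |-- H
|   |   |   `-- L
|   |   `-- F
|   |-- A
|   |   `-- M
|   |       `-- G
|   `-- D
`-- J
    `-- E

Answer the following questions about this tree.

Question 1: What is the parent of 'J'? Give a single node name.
Answer: K

Derivation:
Scan adjacency: J appears as child of K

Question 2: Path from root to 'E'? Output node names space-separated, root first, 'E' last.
Walk down from root: K -> J -> E

Answer: K J E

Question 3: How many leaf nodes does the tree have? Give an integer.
Leaves (nodes with no children): D, E, F, G, L

Answer: 5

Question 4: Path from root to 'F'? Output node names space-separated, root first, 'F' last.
Answer: K C B F

Derivation:
Walk down from root: K -> C -> B -> F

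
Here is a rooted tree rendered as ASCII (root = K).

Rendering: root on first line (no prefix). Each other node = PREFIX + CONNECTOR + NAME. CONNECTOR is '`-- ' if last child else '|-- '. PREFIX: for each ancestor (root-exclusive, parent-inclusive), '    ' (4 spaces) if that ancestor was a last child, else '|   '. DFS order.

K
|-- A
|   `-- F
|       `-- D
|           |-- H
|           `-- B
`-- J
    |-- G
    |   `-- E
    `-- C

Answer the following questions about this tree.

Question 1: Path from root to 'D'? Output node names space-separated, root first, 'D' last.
Answer: K A F D

Derivation:
Walk down from root: K -> A -> F -> D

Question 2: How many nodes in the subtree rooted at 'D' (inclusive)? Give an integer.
Subtree rooted at D contains: B, D, H
Count = 3

Answer: 3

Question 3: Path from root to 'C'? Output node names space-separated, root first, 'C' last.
Answer: K J C

Derivation:
Walk down from root: K -> J -> C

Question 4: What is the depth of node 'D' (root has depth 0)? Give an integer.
Path from root to D: K -> A -> F -> D
Depth = number of edges = 3

Answer: 3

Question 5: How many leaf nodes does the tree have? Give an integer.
Answer: 4

Derivation:
Leaves (nodes with no children): B, C, E, H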